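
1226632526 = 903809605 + 322822921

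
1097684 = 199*5516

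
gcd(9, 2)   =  1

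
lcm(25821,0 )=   0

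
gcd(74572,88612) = 4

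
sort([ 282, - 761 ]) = [-761, 282]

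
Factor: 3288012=2^2*3^1*7^1 * 13^1 * 3011^1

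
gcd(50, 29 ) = 1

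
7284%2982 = 1320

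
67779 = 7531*9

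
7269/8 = 7269/8 =908.62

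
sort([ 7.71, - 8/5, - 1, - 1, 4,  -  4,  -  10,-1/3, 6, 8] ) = [-10, -4 ,  -  8/5, - 1  , - 1 ,  -  1/3, 4, 6, 7.71, 8]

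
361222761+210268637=571491398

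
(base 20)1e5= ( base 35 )jk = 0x2AD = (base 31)M3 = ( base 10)685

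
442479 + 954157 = 1396636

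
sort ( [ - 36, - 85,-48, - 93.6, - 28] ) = [ - 93.6, - 85, - 48, - 36, - 28] 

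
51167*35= 1790845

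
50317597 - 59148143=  - 8830546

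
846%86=72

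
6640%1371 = 1156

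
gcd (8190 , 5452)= 2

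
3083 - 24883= -21800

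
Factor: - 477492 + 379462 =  - 2^1*5^1*9803^1 = - 98030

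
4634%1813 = 1008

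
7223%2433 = 2357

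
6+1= 7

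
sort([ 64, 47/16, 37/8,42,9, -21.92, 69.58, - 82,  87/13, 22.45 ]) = [ - 82, -21.92, 47/16, 37/8,87/13, 9, 22.45,42,64, 69.58]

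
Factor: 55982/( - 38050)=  - 5^( - 2)* 23^1 * 761^(- 1 )*1217^1 =- 27991/19025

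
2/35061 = 2/35061 = 0.00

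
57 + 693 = 750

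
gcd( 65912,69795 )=11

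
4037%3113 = 924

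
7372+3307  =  10679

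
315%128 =59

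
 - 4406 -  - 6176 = 1770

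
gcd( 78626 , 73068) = 2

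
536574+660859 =1197433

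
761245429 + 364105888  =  1125351317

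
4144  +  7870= 12014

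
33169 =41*809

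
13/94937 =13/94937=0.00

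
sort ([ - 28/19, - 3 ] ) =[ - 3 , - 28/19 ]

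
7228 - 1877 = 5351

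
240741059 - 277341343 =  - 36600284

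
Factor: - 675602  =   -2^1*19^1 *23^1 *773^1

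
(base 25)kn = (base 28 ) IJ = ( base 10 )523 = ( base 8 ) 1013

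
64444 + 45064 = 109508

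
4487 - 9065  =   - 4578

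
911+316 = 1227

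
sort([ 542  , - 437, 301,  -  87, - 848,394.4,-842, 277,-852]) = [  -  852 , - 848,-842,  -  437,-87 , 277, 301, 394.4, 542 ] 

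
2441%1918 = 523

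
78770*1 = 78770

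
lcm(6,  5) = 30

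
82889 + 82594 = 165483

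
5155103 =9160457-4005354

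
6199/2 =6199/2 = 3099.50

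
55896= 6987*8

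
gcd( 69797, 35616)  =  7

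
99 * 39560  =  3916440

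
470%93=5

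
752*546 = 410592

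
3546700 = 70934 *50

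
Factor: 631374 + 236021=5^1*283^1*613^1= 867395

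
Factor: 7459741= 733^1*10177^1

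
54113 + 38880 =92993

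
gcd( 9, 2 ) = 1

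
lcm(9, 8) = 72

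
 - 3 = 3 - 6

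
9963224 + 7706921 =17670145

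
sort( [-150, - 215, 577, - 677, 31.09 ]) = [ -677,-215,-150, 31.09,577]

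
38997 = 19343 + 19654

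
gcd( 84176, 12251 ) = 1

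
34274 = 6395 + 27879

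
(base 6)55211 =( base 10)7639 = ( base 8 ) 16727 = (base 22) FH5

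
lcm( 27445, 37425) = 411675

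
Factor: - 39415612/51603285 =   -  2^2*3^( - 1)*5^( - 1)*541^( - 1)*929^1*6359^( - 1 )*10607^1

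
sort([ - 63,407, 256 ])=[-63,256, 407]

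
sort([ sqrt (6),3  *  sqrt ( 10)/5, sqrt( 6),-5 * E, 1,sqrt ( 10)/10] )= [-5 * E, sqrt(10) /10,  1, 3 * sqrt ( 10)/5, sqrt(6 ), sqrt (6 )]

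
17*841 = 14297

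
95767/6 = 95767/6 = 15961.17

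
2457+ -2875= - 418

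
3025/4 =756 + 1/4 = 756.25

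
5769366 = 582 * 9913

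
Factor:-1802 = -2^1*17^1*53^1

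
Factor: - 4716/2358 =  - 2^1 = - 2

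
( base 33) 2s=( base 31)31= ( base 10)94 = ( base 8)136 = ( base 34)2q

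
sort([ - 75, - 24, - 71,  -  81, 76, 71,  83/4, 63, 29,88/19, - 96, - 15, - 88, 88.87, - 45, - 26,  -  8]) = [-96, - 88,  -  81 , - 75, - 71, - 45, -26, - 24 ,  -  15, - 8 , 88/19, 83/4, 29 , 63  ,  71, 76,88.87]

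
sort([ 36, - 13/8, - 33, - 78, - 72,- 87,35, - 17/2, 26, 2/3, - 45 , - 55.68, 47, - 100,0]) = [ -100,-87,  -  78, - 72, - 55.68, - 45, -33, - 17/2, - 13/8, 0, 2/3, 26, 35, 36,47]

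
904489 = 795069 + 109420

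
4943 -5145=- 202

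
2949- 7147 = - 4198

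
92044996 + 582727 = 92627723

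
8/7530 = 4/3765  =  0.00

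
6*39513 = 237078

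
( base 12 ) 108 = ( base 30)52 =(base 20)7C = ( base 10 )152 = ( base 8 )230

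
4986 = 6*831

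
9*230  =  2070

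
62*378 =23436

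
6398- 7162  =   - 764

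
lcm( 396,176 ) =1584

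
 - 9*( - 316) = 2844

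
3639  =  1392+2247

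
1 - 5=-4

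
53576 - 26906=26670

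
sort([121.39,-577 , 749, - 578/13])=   [-577, - 578/13, 121.39,749] 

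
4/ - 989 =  - 4/989  =  - 0.00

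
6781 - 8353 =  - 1572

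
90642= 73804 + 16838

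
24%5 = 4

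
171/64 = 2 + 43/64 = 2.67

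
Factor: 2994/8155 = 2^1 * 3^1*5^( - 1)*7^( - 1)*233^ ( - 1 )*499^1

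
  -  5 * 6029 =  - 30145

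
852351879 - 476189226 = 376162653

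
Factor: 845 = 5^1 * 13^2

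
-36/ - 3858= 6/643 = 0.01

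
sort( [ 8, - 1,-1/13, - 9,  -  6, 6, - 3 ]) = [  -  9, - 6, - 3, -1 ,-1/13, 6, 8 ]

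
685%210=55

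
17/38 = 17/38 = 0.45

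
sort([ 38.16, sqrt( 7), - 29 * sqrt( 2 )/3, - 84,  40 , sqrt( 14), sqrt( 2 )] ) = [ - 84,-29*sqrt( 2 ) /3, sqrt(2 ), sqrt( 7 ),sqrt( 14), 38.16, 40]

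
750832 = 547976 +202856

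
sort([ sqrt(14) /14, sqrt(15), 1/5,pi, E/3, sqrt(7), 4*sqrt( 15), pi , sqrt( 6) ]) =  [ 1/5, sqrt( 14) /14, E/3, sqrt( 6 ),sqrt(7), pi, pi, sqrt(15),4*sqrt(15)]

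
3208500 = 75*42780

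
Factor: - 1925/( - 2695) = 5^1 * 7^( - 1)= 5/7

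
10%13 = 10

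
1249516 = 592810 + 656706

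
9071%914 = 845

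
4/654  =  2/327 = 0.01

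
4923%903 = 408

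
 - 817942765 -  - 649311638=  - 168631127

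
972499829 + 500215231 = 1472715060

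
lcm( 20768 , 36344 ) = 145376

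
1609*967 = 1555903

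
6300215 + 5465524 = 11765739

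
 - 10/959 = -1+949/959 = - 0.01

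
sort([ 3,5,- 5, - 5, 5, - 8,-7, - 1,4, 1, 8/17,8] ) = [ - 8, - 7, - 5, - 5,-1,8/17, 1, 3,4, 5,5, 8 ] 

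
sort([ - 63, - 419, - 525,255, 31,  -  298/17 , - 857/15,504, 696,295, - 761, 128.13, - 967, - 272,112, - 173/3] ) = [ - 967, - 761, - 525, - 419, - 272,-63, - 173/3,-857/15, - 298/17,31,  112, 128.13,255,295, 504,696 ]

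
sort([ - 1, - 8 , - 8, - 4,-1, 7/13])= [ - 8, - 8, - 4,-1,-1, 7/13] 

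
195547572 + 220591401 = 416138973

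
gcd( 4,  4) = 4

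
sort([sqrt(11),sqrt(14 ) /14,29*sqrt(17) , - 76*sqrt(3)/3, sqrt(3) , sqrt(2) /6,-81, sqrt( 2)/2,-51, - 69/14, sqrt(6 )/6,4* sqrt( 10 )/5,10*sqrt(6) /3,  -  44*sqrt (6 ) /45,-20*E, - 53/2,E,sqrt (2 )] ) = [ - 81, - 20*E ,- 51, - 76*sqrt( 3)/3, - 53/2,-69/14, - 44*sqrt(6 ) /45,  sqrt(2) /6, sqrt(14) /14,  sqrt(6 )/6,  sqrt(2 )/2,  sqrt( 2),sqrt( 3), 4*sqrt( 10 )/5,E,sqrt(11 ),  10*sqrt(6) /3,29* sqrt(17 ) ]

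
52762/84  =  628  +  5/42 = 628.12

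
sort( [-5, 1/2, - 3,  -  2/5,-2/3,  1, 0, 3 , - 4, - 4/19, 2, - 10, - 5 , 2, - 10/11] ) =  [ - 10,-5, - 5,  -  4,-3,-10/11 ,  -  2/3,-2/5, - 4/19,0,  1/2,1 , 2,2,  3]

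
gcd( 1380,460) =460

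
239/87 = 2  +  65/87 = 2.75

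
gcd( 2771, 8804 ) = 1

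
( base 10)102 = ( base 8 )146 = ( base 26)3o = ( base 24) 46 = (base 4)1212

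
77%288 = 77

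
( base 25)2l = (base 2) 1000111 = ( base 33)25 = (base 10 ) 71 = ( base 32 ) 27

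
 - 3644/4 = -911 = - 911.00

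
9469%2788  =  1105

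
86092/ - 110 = -783 + 19/55 = -782.65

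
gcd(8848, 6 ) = 2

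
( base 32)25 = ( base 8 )105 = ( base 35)1Y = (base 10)69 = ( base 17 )41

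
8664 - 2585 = 6079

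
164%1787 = 164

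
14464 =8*1808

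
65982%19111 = 8649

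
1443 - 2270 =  - 827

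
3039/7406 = 3039/7406 =0.41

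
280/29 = 9 + 19/29 = 9.66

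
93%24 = 21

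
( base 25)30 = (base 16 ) 4b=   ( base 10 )75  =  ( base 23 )36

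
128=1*128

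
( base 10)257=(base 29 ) 8P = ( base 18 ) e5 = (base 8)401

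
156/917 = 156/917  =  0.17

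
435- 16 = 419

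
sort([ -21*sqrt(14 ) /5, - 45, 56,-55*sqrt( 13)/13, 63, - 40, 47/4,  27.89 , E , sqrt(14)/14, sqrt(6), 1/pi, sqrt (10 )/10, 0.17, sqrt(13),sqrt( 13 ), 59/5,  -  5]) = [-45, - 40, - 21*sqrt( 14 ) /5, - 55*sqrt(13 )/13, - 5, 0.17,  sqrt(  14)/14 , sqrt(10) /10,1/pi,sqrt ( 6 ),E, sqrt (13), sqrt(13),47/4 , 59/5, 27.89,56,63 ] 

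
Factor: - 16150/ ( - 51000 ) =2^(-2)* 3^ (- 1)*5^(-1)*19^1 = 19/60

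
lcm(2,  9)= 18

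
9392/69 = 136 +8/69 = 136.12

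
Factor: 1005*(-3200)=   -  3216000  =  - 2^7*3^1*5^3*67^1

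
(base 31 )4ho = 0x112b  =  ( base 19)C36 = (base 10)4395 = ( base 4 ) 1010223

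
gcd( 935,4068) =1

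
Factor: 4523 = 4523^1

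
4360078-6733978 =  - 2373900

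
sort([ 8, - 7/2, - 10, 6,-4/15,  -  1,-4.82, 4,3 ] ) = [ - 10, - 4.82, -7/2, - 1,  -  4/15,3,4,6, 8]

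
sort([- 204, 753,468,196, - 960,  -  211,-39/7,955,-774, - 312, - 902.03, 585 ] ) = [  -  960, - 902.03, - 774,- 312, - 211,-204 , - 39/7,196,  468,585,753 , 955 ] 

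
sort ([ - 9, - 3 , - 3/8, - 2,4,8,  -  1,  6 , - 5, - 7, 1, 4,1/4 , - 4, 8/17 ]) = [ - 9, - 7, - 5, - 4,-3,-2,- 1, - 3/8, 1/4, 8/17, 1, 4, 4, 6, 8] 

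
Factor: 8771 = 7^2 * 179^1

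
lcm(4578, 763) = 4578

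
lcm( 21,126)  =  126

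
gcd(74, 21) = 1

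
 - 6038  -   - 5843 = - 195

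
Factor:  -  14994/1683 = - 2^1*7^2 *11^( - 1 ) =-  98/11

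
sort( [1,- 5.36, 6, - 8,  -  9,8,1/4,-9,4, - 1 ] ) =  [ - 9, - 9, - 8 ,  -  5.36, - 1,  1/4,1, 4,6,8 ]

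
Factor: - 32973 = -3^1*29^1*379^1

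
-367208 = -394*932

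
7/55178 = 7/55178 = 0.00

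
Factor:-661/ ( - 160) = 2^( - 5)*5^(-1) * 661^1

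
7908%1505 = 383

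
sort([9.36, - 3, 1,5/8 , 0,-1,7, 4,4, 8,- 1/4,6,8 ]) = [ - 3, - 1, - 1/4,0,5/8,1,4, 4,6,7,8,8,9.36 ]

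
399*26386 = 10528014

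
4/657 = 4/657  =  0.01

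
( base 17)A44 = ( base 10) 2962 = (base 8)5622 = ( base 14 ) 1118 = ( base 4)232102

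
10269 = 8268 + 2001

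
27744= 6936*4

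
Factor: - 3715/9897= - 3^(- 1)*5^1 *743^1*3299^(-1 ) 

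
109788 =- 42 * (- 2614)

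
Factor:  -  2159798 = - 2^1*41^1*26339^1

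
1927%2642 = 1927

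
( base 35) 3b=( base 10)116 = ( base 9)138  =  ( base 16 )74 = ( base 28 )44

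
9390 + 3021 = 12411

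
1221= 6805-5584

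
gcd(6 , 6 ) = 6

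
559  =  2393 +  - 1834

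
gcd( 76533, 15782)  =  1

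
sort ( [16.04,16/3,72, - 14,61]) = [ - 14, 16/3,16.04,61,72]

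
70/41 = 1 + 29/41=1.71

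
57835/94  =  615  +  25/94= 615.27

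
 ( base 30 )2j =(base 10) 79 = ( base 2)1001111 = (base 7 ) 142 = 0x4f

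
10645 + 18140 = 28785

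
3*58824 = 176472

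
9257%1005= 212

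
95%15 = 5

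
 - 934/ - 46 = 467/23 = 20.30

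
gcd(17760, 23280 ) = 240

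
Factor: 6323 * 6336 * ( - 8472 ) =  - 339409737216 = -2^9*3^3 * 11^1*353^1*6323^1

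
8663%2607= 842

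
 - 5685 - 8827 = - 14512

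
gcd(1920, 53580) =60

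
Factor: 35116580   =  2^2 * 5^1*1755829^1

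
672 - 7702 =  - 7030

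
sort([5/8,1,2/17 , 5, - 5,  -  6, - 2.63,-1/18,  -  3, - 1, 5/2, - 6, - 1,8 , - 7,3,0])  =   [-7, - 6, - 6,  -  5,  -  3, - 2.63, - 1, - 1, - 1/18 , 0, 2/17,5/8,  1, 5/2, 3,5,8]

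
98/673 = 98/673=0.15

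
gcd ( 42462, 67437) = 9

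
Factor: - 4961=-11^2*41^1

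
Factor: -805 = - 5^1* 7^1*23^1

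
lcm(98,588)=588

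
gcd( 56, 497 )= 7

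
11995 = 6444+5551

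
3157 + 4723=7880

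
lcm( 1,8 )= 8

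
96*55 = 5280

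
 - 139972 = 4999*( - 28)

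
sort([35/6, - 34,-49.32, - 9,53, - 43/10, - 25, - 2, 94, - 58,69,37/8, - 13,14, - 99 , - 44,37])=[ - 99,-58, - 49.32, - 44,-34, - 25, - 13,-9, - 43/10, - 2, 37/8, 35/6,14,37, 53,  69,94]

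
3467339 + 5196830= 8664169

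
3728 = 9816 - 6088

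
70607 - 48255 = 22352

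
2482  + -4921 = -2439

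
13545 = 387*35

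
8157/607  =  8157/607= 13.44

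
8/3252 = 2/813 = 0.00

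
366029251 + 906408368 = 1272437619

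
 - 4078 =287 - 4365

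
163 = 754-591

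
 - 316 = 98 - 414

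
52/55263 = 4/4251 = 0.00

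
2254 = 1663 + 591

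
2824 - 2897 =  -73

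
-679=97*(-7 ) 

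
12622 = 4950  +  7672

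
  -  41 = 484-525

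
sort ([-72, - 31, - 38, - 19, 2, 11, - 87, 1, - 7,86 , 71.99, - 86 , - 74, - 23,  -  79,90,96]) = [  -  87,  -  86,-79, -74 , - 72 , -38, - 31, - 23, - 19, - 7,  1,2, 11,71.99,86,90,96]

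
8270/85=97  +  5/17 = 97.29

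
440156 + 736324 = 1176480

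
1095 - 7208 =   -  6113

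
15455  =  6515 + 8940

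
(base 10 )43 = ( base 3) 1121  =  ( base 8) 53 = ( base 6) 111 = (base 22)1L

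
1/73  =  1/73= 0.01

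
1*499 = 499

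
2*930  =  1860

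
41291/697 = 59+168/697 =59.24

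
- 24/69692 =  - 1 + 17417/17423 = -  0.00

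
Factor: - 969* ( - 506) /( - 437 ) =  - 1122 = -  2^1*3^1*11^1 * 17^1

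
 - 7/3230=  - 7/3230 = -0.00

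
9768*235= 2295480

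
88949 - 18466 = 70483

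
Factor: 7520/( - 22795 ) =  -32/97= - 2^5 * 97^(-1)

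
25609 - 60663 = - 35054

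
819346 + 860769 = 1680115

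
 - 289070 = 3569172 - 3858242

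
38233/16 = 38233/16 = 2389.56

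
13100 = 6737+6363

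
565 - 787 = - 222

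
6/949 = 6/949 = 0.01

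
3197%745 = 217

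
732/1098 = 2/3  =  0.67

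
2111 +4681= 6792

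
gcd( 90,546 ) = 6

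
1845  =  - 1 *( - 1845 )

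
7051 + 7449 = 14500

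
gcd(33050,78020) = 10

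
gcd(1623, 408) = 3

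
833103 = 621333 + 211770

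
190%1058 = 190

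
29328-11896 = 17432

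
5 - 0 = 5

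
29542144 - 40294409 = - 10752265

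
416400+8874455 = 9290855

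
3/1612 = 3/1612 = 0.00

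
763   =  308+455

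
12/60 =1/5 = 0.20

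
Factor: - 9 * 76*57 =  - 38988 = - 2^2 * 3^3*19^2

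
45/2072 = 45/2072 = 0.02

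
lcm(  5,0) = 0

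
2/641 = 2/641 = 0.00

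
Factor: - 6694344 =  - 2^3 * 3^2 * 109^1*853^1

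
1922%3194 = 1922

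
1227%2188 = 1227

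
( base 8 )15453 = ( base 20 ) h7f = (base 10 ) 6955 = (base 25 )B35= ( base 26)a7d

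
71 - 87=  - 16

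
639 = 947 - 308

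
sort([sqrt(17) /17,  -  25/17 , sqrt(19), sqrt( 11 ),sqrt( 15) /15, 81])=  [ - 25/17,sqrt( 17)/17, sqrt( 15)/15,sqrt( 11 ), sqrt( 19) , 81]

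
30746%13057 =4632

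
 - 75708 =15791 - 91499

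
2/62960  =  1/31480=0.00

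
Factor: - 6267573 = - 3^2 * 13^1*53569^1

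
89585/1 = 89585 =89585.00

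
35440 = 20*1772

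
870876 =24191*36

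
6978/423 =16 +70/141 = 16.50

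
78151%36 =31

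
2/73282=1/36641 = 0.00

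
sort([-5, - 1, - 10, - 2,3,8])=[  -  10,-5, - 2, - 1, 3,  8]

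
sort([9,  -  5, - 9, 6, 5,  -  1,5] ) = [  -  9, - 5,-1,5,5, 6, 9 ]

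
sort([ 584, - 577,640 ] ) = [ - 577,584,640]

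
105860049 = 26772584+79087465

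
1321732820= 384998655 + 936734165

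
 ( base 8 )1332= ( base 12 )50A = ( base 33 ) m4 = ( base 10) 730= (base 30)OA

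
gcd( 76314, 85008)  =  966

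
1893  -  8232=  - 6339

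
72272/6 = 12045+1/3 = 12045.33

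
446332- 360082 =86250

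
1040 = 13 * 80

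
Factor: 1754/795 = 2^1*  3^(-1) * 5^( - 1) * 53^( - 1 ) * 877^1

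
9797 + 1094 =10891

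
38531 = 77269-38738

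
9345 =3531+5814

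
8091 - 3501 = 4590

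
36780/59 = 36780/59 = 623.39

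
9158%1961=1314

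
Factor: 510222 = 2^1*3^1*85037^1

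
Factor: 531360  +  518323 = 1049683= 1049683^1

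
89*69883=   6219587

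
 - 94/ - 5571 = 94/5571= 0.02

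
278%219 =59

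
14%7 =0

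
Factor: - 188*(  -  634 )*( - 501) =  -59715192 = - 2^3*3^1*47^1*167^1 *317^1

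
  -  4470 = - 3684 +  - 786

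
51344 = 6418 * 8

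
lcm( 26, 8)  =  104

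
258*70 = 18060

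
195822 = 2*97911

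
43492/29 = 43492/29 = 1499.72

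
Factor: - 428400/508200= - 102/121 = -2^1* 3^1*11^ (  -  2 )*17^1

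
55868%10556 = 3088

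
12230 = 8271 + 3959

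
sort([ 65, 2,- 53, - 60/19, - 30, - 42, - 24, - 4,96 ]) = [ - 53,  -  42, - 30, - 24 , - 4, - 60/19  ,  2,65, 96]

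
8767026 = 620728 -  - 8146298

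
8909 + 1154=10063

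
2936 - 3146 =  - 210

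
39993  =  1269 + 38724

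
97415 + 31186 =128601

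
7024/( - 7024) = - 1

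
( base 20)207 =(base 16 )327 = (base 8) 1447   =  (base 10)807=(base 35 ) N2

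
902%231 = 209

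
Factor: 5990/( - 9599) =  - 2^1*  5^1*29^( - 1) * 331^( - 1)*599^1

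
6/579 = 2/193 = 0.01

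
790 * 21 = 16590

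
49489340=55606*890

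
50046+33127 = 83173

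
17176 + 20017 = 37193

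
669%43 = 24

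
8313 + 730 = 9043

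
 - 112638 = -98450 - 14188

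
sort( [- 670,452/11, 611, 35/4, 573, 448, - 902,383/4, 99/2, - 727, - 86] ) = [ - 902,-727, - 670,-86, 35/4, 452/11,  99/2, 383/4, 448,  573,  611] 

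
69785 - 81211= - 11426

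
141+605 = 746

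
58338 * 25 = 1458450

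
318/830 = 159/415 =0.38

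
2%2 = 0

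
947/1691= 947/1691= 0.56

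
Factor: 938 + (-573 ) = 5^1 * 73^1  =  365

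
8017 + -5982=2035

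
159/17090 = 159/17090 =0.01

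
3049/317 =9  +  196/317 = 9.62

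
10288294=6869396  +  3418898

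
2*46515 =93030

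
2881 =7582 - 4701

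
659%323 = 13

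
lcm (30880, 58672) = 586720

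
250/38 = 6+11/19 = 6.58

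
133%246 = 133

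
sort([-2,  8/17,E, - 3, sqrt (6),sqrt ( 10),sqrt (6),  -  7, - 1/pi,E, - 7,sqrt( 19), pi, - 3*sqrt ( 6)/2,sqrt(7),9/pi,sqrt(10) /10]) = [ - 7, - 7, - 3*sqrt(6 ) /2,-3, - 2, - 1/pi, sqrt (10 )/10,8/17, sqrt(6 ),  sqrt(6), sqrt( 7), E, E, 9/pi,pi, sqrt(10 ), sqrt(19 ) ] 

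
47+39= 86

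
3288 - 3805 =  - 517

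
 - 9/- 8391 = 3/2797=0.00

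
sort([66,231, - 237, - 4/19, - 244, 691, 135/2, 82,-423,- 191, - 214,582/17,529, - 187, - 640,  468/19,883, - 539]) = [ - 640, - 539,-423,  -  244, - 237, - 214,-191,- 187, - 4/19 , 468/19, 582/17,  66,135/2, 82,  231,529,691,  883 ]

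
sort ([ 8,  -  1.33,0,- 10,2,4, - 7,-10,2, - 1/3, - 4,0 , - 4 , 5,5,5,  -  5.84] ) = [-10, - 10,-7, - 5.84, - 4, - 4, - 1.33,  -  1/3, 0, 0,2,2,4,5, 5, 5,8] 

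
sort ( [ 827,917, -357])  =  [  -  357,827,  917] 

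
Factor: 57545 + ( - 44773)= 12772  =  2^2*31^1 * 103^1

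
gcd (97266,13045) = 1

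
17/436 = 17/436 = 0.04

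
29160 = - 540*( - 54 )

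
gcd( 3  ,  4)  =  1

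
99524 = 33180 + 66344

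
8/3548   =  2/887 = 0.00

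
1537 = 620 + 917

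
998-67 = 931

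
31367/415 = 31367/415=75.58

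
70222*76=5336872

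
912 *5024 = 4581888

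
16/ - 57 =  - 1 + 41/57 = - 0.28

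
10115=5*2023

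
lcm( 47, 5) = 235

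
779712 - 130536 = 649176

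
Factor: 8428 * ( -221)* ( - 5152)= 2^7*7^3*13^1*17^1*23^1*43^1 = 9596053376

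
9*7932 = 71388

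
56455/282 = 56455/282 = 200.20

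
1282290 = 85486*15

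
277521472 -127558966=149962506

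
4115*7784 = 32031160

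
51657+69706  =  121363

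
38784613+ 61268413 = 100053026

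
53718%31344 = 22374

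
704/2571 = 704/2571 = 0.27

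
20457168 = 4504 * 4542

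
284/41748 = 1/147 = 0.01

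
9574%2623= 1705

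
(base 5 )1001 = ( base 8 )176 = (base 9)150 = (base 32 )3u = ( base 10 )126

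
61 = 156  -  95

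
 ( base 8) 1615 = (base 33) RI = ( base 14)48d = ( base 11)757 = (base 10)909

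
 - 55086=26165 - 81251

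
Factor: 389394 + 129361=518755 = 5^1*17^2*359^1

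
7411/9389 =7411/9389 = 0.79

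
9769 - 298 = 9471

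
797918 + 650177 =1448095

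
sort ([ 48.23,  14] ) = [14,48.23]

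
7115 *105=747075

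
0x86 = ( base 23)5J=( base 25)59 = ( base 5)1014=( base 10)134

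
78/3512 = 39/1756 = 0.02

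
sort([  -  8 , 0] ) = [ - 8, 0]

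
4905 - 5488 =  - 583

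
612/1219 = 612/1219 = 0.50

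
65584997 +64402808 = 129987805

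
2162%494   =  186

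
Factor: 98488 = 2^3*13^1*947^1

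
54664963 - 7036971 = 47627992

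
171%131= 40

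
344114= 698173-354059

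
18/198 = 1/11 = 0.09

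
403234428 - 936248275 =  - 533013847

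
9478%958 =856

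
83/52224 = 83/52224 =0.00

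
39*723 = 28197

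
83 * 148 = 12284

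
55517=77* 721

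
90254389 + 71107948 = 161362337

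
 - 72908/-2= 36454 + 0/1= 36454.00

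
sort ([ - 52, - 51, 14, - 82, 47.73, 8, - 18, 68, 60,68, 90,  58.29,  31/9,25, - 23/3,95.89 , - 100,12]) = [ - 100, - 82, - 52,-51,-18, - 23/3, 31/9 , 8,12, 14, 25,47.73, 58.29 , 60, 68, 68,90 , 95.89]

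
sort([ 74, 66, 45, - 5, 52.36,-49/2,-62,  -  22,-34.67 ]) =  [ - 62,-34.67, - 49/2, - 22, - 5, 45, 52.36,66, 74]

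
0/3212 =0 = 0.00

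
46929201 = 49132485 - 2203284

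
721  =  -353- - 1074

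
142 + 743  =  885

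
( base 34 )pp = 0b1101101011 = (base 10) 875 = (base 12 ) 60B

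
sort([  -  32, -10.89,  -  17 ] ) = [-32, - 17,  -  10.89]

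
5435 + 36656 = 42091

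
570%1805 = 570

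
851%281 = 8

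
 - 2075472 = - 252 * 8236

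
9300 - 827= 8473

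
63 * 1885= 118755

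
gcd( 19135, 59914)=1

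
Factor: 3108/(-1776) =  - 2^ ( - 2 )*7^1 = -7/4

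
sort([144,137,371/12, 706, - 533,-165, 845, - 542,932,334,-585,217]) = [ - 585, - 542,- 533, - 165,371/12,137,144,217, 334,706 , 845,932] 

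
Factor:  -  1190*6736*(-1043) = 8360521120  =  2^5*5^1*7^2*17^1*149^1*421^1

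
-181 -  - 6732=6551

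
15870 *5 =79350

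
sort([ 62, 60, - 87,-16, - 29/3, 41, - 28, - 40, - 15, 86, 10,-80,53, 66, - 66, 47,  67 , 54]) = [ - 87, - 80, - 66, - 40 ,-28, - 16, - 15,  -  29/3, 10, 41, 47, 53, 54, 60, 62,66, 67, 86 ] 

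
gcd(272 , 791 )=1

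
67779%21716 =2631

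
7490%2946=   1598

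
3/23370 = 1/7790 = 0.00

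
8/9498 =4/4749 = 0.00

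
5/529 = 5/529 = 0.01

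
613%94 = 49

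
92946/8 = 46473/4 = 11618.25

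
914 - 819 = 95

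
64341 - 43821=20520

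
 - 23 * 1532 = - 35236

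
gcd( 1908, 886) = 2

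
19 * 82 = 1558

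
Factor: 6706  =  2^1*7^1 * 479^1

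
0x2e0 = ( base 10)736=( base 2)1011100000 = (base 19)20e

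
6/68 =3/34 = 0.09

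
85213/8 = 85213/8 = 10651.62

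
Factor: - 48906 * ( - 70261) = 2^1*3^2*11^1*13^1*17^1*19^1  *  4133^1 = 3436184466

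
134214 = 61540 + 72674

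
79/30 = 79/30= 2.63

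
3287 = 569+2718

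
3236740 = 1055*3068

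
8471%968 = 727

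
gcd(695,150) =5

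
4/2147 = 4/2147 = 0.00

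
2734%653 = 122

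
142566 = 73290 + 69276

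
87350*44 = 3843400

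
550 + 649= 1199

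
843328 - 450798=392530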